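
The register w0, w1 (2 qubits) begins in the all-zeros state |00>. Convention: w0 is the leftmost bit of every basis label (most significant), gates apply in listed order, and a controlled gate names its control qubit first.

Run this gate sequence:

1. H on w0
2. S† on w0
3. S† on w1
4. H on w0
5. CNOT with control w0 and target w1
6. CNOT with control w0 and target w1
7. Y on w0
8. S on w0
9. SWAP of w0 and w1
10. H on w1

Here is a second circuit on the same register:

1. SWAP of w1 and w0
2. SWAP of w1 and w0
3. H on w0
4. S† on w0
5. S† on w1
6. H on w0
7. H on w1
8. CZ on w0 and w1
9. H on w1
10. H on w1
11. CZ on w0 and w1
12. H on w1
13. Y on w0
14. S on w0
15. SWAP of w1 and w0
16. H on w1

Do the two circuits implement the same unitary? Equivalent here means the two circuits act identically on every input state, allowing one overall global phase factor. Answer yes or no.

Yes: on every input state the two circuits agree up to one overall phase factor.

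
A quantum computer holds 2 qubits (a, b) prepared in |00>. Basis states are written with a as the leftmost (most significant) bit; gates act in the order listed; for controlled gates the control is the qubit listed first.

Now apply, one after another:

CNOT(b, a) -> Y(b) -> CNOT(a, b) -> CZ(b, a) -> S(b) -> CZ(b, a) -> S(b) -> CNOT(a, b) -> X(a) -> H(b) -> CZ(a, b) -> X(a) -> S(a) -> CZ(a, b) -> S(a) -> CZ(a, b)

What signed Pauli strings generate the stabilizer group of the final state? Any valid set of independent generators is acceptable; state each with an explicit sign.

The final state is stabilized by the group generated by +IX, +ZI; other independent generating sets are equally valid.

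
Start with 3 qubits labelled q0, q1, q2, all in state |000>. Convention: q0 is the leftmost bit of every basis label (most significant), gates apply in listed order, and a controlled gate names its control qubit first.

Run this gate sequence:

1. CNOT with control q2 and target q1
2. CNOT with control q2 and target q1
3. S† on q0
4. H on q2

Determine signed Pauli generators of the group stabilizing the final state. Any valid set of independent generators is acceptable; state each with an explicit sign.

One valid set of independent stabilizer generators is +IIX, +ZII, +IZI (any independent generating set of the same group is equally correct). Key observation: gates 1-2 undo each other exactly, leaving only the rest of the circuit to track.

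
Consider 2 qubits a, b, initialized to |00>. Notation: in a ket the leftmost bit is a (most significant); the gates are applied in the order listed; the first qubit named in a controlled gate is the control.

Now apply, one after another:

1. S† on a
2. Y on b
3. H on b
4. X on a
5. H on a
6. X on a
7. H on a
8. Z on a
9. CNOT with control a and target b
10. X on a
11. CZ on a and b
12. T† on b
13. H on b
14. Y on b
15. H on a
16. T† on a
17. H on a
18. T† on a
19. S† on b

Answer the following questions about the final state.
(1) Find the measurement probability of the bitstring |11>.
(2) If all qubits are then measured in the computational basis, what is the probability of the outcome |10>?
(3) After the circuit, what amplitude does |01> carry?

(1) Outcome |11> occurs with probability 3/8 - sqrt(2)/4. Key observation: gates 5-8 undo each other exactly, leaving only the rest of the circuit to track.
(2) A full measurement returns |10> with probability 1/8.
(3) The amplitude on |01> is 1/4 - I/4.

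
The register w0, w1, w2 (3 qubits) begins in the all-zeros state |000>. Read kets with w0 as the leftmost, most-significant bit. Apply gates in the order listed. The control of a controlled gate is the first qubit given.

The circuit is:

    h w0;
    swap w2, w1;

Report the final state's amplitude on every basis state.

The final amplitudes are sqrt(2)/2 on |000>, sqrt(2)/2 on |100>, and 0 on every other basis state.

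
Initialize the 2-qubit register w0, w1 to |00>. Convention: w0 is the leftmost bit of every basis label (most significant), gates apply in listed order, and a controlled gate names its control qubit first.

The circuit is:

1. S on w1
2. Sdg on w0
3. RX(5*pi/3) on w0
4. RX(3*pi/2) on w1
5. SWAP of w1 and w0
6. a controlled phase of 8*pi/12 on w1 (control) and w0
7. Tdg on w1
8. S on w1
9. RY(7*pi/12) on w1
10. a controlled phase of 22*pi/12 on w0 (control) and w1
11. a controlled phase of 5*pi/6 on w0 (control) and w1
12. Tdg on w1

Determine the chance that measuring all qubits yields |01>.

Outcome |01> occurs with probability -sqrt(3)/32 - sqrt(2)/32 + sqrt(6)/32 + 5/32.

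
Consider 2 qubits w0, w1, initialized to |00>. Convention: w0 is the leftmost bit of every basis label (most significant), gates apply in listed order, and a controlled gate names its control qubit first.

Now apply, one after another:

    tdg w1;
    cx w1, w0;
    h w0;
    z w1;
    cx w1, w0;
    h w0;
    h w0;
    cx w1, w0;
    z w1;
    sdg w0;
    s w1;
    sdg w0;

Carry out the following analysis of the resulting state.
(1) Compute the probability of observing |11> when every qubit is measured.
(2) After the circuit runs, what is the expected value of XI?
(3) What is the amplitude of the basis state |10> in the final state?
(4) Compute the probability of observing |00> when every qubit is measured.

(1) Outcome |11> occurs with probability 0. Key observation: steps 4-9 multiply out to the identity, so the circuit reduces to the remaining gates.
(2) The observable XI averages to -1.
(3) The amplitude on |10> is -sqrt(2)/2.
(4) A full measurement returns |00> with probability 1/2.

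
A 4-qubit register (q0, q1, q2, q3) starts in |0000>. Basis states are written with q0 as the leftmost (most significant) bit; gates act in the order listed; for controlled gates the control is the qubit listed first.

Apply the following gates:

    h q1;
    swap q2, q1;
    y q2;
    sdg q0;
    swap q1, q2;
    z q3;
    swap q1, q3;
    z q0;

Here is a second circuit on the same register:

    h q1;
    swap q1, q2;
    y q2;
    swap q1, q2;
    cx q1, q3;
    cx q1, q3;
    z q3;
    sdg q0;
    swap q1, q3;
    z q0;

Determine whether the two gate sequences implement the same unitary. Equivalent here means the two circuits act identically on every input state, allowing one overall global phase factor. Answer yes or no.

Yes, they are equivalent — the unitaries differ by at most a global phase.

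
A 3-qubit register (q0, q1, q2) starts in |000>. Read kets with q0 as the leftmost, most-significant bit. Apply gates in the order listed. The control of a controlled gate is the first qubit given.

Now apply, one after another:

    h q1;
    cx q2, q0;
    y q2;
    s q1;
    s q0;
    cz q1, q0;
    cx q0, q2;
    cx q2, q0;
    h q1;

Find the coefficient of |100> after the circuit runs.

|100> carries amplitude 0 in the final state.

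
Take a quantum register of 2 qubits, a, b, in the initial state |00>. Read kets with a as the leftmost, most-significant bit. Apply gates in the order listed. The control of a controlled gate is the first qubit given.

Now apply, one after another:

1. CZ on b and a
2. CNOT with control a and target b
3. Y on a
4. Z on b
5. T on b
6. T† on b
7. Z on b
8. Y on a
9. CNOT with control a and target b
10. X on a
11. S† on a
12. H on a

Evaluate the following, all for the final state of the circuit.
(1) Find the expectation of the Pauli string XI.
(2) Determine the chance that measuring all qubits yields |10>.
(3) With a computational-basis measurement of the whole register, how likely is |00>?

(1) The observable XI averages to -1. Key observation: the block from step 2 through step 9 cancels to the identity and can be dropped.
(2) The probability of measuring |10> is 1/2.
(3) A full measurement returns |00> with probability 1/2.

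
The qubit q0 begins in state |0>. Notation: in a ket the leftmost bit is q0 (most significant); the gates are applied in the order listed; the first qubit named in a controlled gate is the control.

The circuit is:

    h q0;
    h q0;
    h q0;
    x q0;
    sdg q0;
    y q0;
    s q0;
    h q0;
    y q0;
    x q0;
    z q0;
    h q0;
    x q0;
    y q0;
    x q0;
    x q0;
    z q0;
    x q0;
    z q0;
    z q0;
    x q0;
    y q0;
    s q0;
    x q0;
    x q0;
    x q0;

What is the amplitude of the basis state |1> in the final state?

The final state's coefficient on |1> equals sqrt(2)*I/2.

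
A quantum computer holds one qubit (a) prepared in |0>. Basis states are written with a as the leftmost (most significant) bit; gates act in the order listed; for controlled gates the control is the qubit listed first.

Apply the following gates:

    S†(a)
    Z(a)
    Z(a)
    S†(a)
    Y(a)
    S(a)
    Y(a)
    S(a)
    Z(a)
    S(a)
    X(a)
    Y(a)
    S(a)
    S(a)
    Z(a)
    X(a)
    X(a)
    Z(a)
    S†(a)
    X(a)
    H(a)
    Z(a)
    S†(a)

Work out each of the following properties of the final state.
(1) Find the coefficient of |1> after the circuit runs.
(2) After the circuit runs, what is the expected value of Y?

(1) The final state's coefficient on |1> equals -sqrt(2)*I/2.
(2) In the final state, Y has expectation -1.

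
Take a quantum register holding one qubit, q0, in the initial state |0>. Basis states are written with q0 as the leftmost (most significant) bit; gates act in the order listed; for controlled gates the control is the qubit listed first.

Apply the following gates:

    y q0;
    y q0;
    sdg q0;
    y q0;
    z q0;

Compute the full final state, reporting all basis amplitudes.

The resulting statevector has amplitude 0 on |0>, -I on |1>.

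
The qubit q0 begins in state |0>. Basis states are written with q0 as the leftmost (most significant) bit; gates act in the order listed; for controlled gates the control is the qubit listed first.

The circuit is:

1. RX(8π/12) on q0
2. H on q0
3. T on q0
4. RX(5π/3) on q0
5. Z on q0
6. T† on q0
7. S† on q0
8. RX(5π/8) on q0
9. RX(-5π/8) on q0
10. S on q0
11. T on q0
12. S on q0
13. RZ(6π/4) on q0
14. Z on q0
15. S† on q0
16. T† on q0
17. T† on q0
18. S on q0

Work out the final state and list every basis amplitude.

After the circuit, the state carries amplitude -sqrt(2)*sin(5*pi/16)**2/8 - sqrt(2)*cos(5*pi/16)**2/8 + 3*sqrt(2)*I*exp(-3*I*pi/4)*sin(5*pi/16)**2/8 - sqrt(6)*I*sin(5*pi/16)**2/8 + 3*sqrt(2)*I*exp(-3*I*pi/4)*cos(5*pi/16)**2/8 - sqrt(6)*I*cos(5*pi/16)**2/8 - sqrt(6)*exp(-3*I*pi/4)*cos(5*pi/16)**2/8 - sqrt(6)*exp(-3*I*pi/4)*sin(5*pi/16)**2/8 on |0>, sqrt(6)*cos(5*pi/16)**2/8 + sqrt(6)*sin(5*pi/16)**2/8 + sqrt(6)*exp(-I*pi/4)*sin(5*pi/16)**2/8 + sqrt(6)*exp(-I*pi/4)*cos(5*pi/16)**2/8 + sqrt(2)*I*exp(-I*pi/4)*cos(5*pi/16)**2/8 + sqrt(2)*I*exp(-I*pi/4)*sin(5*pi/16)**2/8 + 3*sqrt(2)*I*cos(5*pi/16)**2/8 + 3*sqrt(2)*I*sin(5*pi/16)**2/8 on |1>. Key observation: gates 6-11 undo each other exactly, leaving only the rest of the circuit to track.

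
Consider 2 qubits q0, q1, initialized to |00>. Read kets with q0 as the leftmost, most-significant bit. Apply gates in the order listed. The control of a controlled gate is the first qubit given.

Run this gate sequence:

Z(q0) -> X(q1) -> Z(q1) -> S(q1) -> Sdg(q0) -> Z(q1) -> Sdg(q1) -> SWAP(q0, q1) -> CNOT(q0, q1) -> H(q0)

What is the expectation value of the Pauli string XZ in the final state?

The observable XZ averages to 1.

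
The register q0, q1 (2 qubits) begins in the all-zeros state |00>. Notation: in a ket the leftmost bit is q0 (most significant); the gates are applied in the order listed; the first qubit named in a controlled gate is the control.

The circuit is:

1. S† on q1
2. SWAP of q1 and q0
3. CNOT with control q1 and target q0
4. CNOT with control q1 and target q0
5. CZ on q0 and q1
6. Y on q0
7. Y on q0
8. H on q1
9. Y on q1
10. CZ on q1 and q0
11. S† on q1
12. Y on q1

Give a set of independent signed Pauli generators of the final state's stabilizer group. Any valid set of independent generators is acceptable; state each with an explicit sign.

The stabilizer group can be generated by +IY, +ZI, among other valid generating sets. Key observation: gates 3-4 undo each other exactly, leaving only the rest of the circuit to track.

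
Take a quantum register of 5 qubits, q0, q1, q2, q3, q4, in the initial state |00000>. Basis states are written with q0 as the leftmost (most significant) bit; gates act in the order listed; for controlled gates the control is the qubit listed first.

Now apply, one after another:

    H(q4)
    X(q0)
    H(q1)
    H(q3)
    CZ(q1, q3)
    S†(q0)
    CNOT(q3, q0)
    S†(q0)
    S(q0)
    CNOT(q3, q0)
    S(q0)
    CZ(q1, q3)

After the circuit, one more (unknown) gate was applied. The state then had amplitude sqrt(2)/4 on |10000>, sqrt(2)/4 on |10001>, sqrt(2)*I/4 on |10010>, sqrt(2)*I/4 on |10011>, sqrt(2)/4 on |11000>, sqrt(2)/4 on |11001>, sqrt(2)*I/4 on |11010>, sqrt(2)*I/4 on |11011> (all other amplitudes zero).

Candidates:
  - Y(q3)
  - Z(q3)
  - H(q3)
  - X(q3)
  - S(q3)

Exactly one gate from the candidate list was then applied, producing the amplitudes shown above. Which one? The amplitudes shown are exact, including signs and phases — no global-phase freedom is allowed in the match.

The applied gate was S(q3). Key observation: the block from step 5 through step 12 cancels to the identity and can be dropped.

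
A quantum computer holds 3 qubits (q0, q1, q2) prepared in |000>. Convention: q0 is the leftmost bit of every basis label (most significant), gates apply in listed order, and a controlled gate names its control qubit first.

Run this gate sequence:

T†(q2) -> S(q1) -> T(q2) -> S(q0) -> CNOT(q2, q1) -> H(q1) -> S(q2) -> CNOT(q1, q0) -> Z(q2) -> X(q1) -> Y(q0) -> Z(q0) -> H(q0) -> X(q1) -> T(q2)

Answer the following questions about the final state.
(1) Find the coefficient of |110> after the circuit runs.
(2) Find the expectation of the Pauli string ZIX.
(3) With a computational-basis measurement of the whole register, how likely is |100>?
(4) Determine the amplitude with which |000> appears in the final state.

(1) The final state's coefficient on |110> equals -I/2.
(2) In the final state, ZIX has expectation 0.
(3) The probability of measuring |100> is 1/4.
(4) The amplitude on |000> is -I/2.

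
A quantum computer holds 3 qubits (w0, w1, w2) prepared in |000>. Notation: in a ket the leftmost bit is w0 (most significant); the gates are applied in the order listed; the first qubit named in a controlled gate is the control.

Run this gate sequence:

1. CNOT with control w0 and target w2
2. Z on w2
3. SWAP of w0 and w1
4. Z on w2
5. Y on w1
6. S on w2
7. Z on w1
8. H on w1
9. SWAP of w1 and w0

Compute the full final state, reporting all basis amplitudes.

The final amplitudes are -sqrt(2)*I/2 on |000>, sqrt(2)*I/2 on |100>, and 0 on every other basis state.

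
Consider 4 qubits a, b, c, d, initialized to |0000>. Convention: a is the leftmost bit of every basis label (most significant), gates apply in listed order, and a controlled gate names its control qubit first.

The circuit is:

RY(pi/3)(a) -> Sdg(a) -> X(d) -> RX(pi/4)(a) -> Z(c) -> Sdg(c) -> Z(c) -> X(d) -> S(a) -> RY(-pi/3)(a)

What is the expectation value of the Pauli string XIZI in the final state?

The observable XIZI averages to sqrt(2)/2.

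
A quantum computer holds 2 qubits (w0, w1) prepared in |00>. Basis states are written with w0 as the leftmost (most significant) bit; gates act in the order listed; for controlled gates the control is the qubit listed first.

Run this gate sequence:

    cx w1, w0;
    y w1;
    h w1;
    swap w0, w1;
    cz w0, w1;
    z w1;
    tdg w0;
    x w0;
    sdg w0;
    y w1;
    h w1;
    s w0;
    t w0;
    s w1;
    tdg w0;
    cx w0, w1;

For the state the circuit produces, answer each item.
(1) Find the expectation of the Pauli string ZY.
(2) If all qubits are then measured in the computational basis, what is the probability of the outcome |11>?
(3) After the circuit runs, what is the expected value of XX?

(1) In the final state, ZY has expectation -1.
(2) Outcome |11> occurs with probability 1/4.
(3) In the final state, XX has expectation -sqrt(2)/2.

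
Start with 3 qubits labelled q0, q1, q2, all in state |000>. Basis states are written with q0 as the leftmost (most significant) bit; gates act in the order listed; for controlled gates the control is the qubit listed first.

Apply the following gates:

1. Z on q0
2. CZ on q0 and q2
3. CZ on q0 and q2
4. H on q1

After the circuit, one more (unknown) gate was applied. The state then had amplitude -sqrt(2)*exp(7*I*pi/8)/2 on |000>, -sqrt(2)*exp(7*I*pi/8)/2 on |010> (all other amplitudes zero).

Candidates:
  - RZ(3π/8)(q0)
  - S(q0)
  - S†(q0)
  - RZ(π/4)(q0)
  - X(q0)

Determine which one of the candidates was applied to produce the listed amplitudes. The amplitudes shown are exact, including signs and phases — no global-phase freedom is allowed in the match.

It was RZ(π/4)(q0) that produced the state shown. Key observation: gates 2-3 undo each other exactly, leaving only the rest of the circuit to track.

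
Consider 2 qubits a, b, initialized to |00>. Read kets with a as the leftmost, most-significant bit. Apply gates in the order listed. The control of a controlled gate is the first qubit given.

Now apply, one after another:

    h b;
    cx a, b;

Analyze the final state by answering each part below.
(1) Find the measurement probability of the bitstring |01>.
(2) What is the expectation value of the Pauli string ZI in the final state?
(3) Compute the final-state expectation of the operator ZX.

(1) Outcome |01> occurs with probability 1/2.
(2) The observable ZI averages to 1.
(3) The expectation value of ZX is 1.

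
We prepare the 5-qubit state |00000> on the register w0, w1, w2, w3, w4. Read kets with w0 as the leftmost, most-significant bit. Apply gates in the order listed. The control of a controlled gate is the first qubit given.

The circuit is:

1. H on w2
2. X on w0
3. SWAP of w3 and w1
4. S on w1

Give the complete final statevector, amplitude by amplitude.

The resulting statevector has amplitude sqrt(2)/2 on |10000>, sqrt(2)/2 on |10100>, and 0 on every other basis state.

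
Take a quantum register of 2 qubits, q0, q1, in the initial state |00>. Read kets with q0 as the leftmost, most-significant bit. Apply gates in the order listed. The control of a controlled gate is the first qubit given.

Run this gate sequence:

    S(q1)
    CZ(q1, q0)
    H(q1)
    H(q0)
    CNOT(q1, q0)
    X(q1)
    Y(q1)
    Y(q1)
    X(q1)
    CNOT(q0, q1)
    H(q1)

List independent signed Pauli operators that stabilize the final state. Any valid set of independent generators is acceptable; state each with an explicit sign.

One valid set of independent stabilizer generators is +XI, +IZ (any independent generating set of the same group is equally correct). Key observation: the block from step 6 through step 9 cancels to the identity and can be dropped.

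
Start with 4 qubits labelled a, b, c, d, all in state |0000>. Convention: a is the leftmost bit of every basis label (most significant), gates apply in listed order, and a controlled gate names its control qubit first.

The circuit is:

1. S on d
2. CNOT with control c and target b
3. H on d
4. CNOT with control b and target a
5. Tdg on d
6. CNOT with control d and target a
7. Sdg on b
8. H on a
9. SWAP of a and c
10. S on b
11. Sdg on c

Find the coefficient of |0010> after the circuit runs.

The final state's coefficient on |0010> equals -I/2.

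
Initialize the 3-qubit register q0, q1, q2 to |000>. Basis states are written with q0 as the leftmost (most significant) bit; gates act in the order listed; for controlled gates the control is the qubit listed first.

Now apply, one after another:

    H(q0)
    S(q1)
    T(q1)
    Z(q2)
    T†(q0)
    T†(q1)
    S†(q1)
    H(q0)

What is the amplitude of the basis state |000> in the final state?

The amplitude on |000> is 1/2 - exp(3*I*pi/4)/2.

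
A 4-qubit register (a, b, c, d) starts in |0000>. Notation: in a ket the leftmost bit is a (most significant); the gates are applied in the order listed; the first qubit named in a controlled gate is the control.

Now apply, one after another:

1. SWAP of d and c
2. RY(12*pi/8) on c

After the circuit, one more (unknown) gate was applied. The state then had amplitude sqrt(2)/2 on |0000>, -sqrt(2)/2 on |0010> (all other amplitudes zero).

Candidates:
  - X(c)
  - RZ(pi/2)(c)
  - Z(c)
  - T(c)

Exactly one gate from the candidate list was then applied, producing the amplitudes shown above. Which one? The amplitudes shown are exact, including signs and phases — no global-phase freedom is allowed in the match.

The unique candidate consistent with the amplitudes is X(c).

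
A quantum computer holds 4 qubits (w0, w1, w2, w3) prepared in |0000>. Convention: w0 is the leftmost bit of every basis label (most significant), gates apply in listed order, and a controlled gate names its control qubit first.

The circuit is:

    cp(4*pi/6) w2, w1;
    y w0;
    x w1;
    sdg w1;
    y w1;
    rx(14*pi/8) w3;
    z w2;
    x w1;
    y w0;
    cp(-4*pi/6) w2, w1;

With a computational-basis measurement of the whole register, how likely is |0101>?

The probability of measuring |0101> is 1/2 - sqrt(2)/4.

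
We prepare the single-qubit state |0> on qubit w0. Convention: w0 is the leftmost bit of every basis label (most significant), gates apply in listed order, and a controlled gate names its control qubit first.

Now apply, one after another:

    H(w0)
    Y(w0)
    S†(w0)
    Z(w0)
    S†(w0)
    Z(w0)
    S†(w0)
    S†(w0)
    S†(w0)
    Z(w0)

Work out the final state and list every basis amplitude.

The resulting statevector has amplitude -sqrt(2)*I/2 on |0>, -sqrt(2)/2 on |1>.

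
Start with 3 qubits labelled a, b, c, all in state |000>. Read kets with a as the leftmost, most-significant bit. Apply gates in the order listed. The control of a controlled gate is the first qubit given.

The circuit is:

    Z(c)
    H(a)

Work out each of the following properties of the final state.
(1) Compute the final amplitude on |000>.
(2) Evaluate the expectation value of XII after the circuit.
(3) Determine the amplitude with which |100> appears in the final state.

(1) The final state's coefficient on |000> equals sqrt(2)/2.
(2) In the final state, XII has expectation 1.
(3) The final state's coefficient on |100> equals sqrt(2)/2.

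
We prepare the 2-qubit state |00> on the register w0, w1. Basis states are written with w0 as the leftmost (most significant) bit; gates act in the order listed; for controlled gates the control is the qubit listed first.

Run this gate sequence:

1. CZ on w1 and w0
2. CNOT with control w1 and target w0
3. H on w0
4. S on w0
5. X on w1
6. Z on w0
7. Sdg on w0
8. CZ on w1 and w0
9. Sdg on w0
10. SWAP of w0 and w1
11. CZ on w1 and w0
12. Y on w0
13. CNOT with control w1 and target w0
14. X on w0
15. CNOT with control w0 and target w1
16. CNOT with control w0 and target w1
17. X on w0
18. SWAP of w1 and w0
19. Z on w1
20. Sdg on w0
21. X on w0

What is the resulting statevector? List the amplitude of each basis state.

The resulting statevector has amplitude 0 on |00>, sqrt(2)*I/2 on |01>, -sqrt(2)*I/2 on |10>, 0 on |11>.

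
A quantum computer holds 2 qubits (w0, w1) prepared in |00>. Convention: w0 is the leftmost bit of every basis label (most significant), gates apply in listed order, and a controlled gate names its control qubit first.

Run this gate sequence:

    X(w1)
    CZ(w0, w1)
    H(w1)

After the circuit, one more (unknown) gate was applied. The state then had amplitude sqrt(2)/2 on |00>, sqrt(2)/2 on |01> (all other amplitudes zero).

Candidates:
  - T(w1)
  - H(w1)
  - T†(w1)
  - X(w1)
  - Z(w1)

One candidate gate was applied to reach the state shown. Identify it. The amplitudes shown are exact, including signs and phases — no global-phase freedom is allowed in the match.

It was Z(w1) that produced the state shown.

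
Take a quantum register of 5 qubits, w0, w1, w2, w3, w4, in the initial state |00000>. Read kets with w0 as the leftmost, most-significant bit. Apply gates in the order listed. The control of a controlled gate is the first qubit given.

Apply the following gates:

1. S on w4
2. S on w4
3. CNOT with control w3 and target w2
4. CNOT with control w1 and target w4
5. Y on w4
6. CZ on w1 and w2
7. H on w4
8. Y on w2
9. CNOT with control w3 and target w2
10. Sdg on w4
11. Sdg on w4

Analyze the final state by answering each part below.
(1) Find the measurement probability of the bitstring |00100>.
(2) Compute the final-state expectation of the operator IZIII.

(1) The probability of measuring |00100> is 1/2.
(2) The observable IZIII averages to 1.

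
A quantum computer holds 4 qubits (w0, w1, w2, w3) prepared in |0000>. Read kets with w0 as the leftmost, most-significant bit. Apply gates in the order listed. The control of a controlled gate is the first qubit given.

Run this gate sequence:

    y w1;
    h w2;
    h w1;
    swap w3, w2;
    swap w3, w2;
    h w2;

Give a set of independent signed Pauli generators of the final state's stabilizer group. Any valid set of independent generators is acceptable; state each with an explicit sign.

The stabilizer group can be generated by -IXII, +ZIII, +IIZI, +IIIZ, among other valid generating sets. Key observation: steps 4-5 multiply out to the identity, so the circuit reduces to the remaining gates.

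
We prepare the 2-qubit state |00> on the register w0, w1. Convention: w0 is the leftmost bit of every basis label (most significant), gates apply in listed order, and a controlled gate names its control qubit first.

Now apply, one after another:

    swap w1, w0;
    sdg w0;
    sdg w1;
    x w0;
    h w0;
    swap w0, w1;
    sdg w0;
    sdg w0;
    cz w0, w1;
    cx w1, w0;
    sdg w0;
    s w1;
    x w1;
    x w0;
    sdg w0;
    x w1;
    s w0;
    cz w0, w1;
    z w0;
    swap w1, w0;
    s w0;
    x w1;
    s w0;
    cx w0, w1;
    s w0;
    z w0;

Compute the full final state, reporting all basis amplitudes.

After the circuit, the state carries amplitude -sqrt(2)/2 on |00>, 0 on |01>, -sqrt(2)*I/2 on |10>, 0 on |11>.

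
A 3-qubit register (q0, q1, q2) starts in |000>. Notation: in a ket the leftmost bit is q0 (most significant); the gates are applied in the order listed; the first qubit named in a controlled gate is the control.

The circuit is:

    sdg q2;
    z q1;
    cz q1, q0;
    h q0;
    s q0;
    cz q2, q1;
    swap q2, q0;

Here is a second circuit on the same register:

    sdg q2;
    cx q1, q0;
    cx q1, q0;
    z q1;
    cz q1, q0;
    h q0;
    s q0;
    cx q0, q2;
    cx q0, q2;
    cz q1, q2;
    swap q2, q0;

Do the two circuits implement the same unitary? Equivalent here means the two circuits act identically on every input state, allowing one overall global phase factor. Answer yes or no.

Yes, they are equivalent — the unitaries differ by at most a global phase.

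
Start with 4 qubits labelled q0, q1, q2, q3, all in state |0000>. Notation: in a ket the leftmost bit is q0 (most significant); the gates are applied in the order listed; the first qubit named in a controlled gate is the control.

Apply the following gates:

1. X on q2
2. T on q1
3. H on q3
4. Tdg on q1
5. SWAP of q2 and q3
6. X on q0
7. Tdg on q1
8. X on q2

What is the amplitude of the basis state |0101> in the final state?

The final state's coefficient on |0101> equals 0.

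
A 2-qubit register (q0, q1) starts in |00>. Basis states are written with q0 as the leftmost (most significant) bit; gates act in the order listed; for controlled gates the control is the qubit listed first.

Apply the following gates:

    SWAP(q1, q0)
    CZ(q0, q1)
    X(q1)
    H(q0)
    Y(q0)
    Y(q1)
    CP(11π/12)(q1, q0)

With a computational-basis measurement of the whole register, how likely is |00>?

The probability of measuring |00> is 1/2.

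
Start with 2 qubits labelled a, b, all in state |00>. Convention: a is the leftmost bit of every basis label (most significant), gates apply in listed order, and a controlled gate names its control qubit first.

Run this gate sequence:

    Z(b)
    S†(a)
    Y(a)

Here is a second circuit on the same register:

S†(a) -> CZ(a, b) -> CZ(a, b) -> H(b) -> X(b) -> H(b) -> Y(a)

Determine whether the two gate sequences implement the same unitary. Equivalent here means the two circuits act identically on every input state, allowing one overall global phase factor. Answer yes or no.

Yes: on every input state the two circuits agree up to one overall phase factor.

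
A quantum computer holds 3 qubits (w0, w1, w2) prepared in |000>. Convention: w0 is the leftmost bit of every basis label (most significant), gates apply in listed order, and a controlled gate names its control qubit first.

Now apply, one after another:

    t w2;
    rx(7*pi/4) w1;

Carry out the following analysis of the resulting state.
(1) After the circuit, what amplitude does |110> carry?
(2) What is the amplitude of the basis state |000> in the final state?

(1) The final state's coefficient on |110> equals 0.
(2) The final state's coefficient on |000> equals -sqrt(sqrt(2) + 2)/2.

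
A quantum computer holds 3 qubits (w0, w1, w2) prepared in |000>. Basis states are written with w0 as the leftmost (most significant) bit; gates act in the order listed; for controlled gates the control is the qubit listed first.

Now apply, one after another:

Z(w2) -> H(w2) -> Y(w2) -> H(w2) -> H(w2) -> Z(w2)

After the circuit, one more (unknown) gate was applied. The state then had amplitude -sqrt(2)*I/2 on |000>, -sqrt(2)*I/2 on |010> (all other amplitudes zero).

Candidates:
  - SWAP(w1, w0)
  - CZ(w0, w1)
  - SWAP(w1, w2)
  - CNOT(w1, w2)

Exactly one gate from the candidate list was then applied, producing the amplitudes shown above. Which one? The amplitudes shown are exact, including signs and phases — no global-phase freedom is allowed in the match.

The applied gate was SWAP(w1, w2).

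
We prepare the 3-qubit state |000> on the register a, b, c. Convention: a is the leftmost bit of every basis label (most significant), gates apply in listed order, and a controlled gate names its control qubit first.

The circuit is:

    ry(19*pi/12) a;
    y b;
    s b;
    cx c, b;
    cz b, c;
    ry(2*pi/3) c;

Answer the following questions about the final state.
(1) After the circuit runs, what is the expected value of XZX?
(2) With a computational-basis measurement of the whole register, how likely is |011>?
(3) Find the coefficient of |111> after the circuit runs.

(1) The observable XZX averages to sqrt(6)/8 + 3*sqrt(2)/8.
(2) The probability of measuring |011> is -3*sqrt(2)/32 + 3*sqrt(6)/32 + 3/8.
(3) The final state's coefficient on |111> equals -3*sqrt(sqrt(2) + 2)/8 + sqrt(6 - 3*sqrt(2))/8.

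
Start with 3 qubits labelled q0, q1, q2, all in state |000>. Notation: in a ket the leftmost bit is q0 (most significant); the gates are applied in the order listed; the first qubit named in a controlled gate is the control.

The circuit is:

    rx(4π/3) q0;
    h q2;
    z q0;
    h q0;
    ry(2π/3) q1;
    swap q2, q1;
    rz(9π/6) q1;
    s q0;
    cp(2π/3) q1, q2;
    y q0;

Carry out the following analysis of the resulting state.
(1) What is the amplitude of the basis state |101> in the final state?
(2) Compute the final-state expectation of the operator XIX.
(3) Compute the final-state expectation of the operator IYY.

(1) |101> carries amplitude (3 + sqrt(3)*I)*exp(I*pi/4)/8 in the final state.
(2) In the final state, XIX has expectation 3/16.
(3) The observable IYY averages to -3/8.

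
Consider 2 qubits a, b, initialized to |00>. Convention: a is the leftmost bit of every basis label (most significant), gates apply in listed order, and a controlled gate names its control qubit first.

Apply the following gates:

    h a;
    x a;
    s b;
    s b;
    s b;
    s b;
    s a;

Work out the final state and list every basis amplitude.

After the circuit, the state carries amplitude sqrt(2)/2 on |00>, 0 on |01>, sqrt(2)*I/2 on |10>, 0 on |11>.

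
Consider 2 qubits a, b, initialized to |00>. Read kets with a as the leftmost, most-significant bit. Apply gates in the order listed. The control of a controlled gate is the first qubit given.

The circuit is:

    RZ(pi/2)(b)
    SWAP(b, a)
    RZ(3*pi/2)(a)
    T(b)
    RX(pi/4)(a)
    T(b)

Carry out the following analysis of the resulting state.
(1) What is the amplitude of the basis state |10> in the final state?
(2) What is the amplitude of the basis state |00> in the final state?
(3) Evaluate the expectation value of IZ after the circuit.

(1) |10> carries amplitude I*sqrt(2 - sqrt(2))/2 in the final state.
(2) The final state's coefficient on |00> equals -sqrt(sqrt(2) + 2)/2.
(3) The expectation value of IZ is 1.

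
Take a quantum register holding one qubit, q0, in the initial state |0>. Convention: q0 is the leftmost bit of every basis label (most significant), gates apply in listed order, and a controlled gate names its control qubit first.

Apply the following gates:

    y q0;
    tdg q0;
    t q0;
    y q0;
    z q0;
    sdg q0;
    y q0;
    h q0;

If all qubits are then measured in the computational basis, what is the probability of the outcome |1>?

The probability of measuring |1> is 1/2.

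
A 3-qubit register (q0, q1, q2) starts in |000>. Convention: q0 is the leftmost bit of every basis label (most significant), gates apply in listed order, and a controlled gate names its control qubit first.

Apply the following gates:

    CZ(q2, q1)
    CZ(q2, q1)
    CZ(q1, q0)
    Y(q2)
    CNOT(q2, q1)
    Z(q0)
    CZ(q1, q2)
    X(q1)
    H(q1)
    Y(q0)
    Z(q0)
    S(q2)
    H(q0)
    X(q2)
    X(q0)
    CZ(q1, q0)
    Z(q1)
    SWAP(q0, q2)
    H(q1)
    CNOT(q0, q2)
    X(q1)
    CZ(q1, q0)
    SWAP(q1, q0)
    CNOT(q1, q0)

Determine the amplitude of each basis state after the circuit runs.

After the circuit, the state carries amplitude sqrt(2)*I/2 on |000>, -sqrt(2)*I/2 on |101>, and 0 on every other basis state.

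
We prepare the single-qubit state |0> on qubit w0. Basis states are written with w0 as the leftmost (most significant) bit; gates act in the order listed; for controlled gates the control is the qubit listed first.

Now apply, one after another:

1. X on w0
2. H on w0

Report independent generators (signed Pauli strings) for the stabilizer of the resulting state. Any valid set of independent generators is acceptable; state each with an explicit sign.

The final state is stabilized by the group generated by -X; other independent generating sets are equally valid.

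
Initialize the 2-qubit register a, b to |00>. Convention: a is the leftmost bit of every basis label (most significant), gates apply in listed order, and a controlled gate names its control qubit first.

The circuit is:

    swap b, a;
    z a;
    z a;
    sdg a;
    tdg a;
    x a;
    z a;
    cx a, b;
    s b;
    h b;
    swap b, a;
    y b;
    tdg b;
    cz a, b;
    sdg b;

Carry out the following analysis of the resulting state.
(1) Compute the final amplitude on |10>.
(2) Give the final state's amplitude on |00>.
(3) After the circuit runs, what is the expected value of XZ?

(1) |10> carries amplitude sqrt(2)/2 in the final state.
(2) |00> carries amplitude -sqrt(2)/2 in the final state.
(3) In the final state, XZ has expectation -1.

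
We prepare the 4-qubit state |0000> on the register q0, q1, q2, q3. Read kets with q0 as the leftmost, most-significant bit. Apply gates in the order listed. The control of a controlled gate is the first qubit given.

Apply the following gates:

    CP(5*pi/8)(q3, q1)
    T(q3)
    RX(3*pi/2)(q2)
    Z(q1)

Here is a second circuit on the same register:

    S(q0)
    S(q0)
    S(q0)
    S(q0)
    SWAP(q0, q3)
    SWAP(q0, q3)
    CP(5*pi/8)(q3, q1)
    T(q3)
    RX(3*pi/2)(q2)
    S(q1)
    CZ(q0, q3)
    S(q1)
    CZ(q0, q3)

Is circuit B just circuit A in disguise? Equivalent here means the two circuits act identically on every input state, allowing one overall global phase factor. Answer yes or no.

Yes, they are equivalent — the unitaries differ by at most a global phase.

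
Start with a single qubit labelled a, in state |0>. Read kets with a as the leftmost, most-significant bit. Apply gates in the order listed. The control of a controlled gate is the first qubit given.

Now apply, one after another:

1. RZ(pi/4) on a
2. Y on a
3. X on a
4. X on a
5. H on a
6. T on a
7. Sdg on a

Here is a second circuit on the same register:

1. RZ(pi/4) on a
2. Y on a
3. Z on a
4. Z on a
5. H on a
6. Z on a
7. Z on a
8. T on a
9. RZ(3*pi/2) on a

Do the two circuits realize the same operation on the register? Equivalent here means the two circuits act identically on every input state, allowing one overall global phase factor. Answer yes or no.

Yes: on every input state the two circuits agree up to one overall phase factor.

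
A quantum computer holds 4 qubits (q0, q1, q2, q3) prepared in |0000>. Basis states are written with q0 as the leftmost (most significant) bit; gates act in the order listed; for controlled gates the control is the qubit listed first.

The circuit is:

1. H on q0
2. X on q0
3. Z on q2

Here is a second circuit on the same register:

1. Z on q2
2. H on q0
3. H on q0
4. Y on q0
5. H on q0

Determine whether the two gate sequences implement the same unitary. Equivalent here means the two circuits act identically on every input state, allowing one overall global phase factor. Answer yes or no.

No, they are not equivalent — no single phase factor reconciles the two unitaries.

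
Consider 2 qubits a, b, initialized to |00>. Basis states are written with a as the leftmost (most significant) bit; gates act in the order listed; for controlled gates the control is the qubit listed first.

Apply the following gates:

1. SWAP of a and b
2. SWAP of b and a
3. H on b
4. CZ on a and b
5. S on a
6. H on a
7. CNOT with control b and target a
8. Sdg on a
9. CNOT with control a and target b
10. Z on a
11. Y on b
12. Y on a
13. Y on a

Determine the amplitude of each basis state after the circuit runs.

After the circuit, the state carries amplitude -I/2 on |00>, I/2 on |01>, 1/2 on |10>, -1/2 on |11>.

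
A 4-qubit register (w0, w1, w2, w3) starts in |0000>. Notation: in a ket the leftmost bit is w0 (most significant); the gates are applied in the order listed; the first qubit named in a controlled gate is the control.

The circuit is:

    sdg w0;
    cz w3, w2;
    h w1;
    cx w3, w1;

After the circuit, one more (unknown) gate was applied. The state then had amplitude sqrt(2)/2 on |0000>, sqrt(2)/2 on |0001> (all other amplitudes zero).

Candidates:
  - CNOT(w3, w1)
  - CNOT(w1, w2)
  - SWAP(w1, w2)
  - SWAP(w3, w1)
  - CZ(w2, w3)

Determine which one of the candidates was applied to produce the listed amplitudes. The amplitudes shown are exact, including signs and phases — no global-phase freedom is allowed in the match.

The unique candidate consistent with the amplitudes is SWAP(w3, w1).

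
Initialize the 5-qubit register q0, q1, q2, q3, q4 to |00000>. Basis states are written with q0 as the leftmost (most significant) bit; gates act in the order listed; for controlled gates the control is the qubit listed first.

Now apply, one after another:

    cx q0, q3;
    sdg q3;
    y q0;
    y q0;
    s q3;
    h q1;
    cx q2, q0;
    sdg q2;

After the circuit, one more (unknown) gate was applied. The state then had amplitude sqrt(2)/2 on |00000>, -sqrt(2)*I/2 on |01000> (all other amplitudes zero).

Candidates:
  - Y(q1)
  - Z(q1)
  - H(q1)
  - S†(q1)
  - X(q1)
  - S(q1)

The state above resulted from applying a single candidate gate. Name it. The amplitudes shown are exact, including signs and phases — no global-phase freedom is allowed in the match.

The applied gate was S†(q1). Key observation: steps 2-5 multiply out to the identity, so the circuit reduces to the remaining gates.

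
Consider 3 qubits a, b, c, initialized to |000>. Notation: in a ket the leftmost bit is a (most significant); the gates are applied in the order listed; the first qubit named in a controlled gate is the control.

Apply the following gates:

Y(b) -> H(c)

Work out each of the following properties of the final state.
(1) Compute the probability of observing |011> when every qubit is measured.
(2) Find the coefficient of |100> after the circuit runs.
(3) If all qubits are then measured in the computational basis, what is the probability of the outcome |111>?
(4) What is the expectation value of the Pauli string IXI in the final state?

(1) The probability of measuring |011> is 1/2.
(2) The amplitude on |100> is 0.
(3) Outcome |111> occurs with probability 0.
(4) In the final state, IXI has expectation 0.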